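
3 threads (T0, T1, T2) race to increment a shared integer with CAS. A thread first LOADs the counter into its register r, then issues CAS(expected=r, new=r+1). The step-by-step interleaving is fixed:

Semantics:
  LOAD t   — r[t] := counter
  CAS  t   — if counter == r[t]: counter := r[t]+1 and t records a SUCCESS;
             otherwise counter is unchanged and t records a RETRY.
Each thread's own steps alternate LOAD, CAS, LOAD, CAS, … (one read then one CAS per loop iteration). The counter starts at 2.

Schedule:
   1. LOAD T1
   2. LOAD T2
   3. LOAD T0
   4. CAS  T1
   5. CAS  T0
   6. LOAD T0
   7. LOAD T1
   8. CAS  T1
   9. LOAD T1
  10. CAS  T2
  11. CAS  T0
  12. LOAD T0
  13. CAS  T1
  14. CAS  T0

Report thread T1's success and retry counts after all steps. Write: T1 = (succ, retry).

T1 = (3, 0)

step 1: T1 LOAD ⇒ load; ctr=2 reg=2
step 2: T2 LOAD ⇒ load; ctr=2 reg=2
step 3: T0 LOAD ⇒ load; ctr=2 reg=2
step 4: T1 CAS ⇒ ok; ctr=3 reg=2
step 5: T0 CAS ⇒ retry; ctr=3 reg=2
step 6: T0 LOAD ⇒ load; ctr=3 reg=3
step 7: T1 LOAD ⇒ load; ctr=3 reg=3
step 8: T1 CAS ⇒ ok; ctr=4 reg=3
step 9: T1 LOAD ⇒ load; ctr=4 reg=4
step 10: T2 CAS ⇒ retry; ctr=4 reg=2
step 11: T0 CAS ⇒ retry; ctr=4 reg=3
step 12: T0 LOAD ⇒ load; ctr=4 reg=4
step 13: T1 CAS ⇒ ok; ctr=5 reg=4
step 14: T0 CAS ⇒ retry; ctr=5 reg=4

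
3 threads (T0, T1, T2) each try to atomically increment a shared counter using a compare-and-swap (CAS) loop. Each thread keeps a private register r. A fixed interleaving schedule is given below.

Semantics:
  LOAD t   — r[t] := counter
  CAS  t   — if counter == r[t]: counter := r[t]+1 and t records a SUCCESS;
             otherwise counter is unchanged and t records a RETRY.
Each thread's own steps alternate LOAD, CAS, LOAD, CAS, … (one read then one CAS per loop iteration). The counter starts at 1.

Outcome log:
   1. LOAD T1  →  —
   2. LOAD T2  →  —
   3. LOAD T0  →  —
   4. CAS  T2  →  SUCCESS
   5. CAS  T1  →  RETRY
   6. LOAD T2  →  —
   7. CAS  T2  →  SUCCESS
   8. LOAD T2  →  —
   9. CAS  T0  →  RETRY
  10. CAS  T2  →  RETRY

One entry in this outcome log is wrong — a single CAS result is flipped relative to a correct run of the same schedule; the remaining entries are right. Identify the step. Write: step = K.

Re-executing:
[1] T1.load  rd  (counter 1, T1.r 1)
[2] T2.load  rd  (counter 1, T2.r 1)
[3] T0.load  rd  (counter 1, T0.r 1)
[4] T2.cas  hit  (counter 2, T2.r 1)
[5] T1.cas  miss  (counter 2, T1.r 1)
[6] T2.load  rd  (counter 2, T2.r 2)
[7] T2.cas  hit  (counter 3, T2.r 2)
[8] T2.load  rd  (counter 3, T2.r 3)
[9] T0.cas  miss  (counter 3, T0.r 1)
[10] T2.cas  hit  (counter 4, T2.r 3)
Log disagrees first at step 10.

step = 10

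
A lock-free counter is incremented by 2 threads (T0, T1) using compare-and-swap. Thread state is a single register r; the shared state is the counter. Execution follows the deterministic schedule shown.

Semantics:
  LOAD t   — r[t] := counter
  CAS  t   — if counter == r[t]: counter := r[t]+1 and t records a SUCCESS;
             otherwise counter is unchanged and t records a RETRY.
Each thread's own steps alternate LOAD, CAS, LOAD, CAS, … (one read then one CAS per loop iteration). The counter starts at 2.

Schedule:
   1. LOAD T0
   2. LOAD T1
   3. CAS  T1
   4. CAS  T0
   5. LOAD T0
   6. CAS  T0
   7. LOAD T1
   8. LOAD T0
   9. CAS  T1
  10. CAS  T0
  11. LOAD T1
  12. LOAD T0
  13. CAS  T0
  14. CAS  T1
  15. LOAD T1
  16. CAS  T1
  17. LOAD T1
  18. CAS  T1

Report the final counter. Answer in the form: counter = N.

1. LOAD T0 → mem=2 r[T0]=2 [LOAD]
2. LOAD T1 → mem=2 r[T1]=2 [LOAD]
3. CAS T1 → mem=3 r[T1]=2 [OK]
4. CAS T0 → mem=3 r[T0]=2 [RETRY]
5. LOAD T0 → mem=3 r[T0]=3 [LOAD]
6. CAS T0 → mem=4 r[T0]=3 [OK]
7. LOAD T1 → mem=4 r[T1]=4 [LOAD]
8. LOAD T0 → mem=4 r[T0]=4 [LOAD]
9. CAS T1 → mem=5 r[T1]=4 [OK]
10. CAS T0 → mem=5 r[T0]=4 [RETRY]
11. LOAD T1 → mem=5 r[T1]=5 [LOAD]
12. LOAD T0 → mem=5 r[T0]=5 [LOAD]
13. CAS T0 → mem=6 r[T0]=5 [OK]
14. CAS T1 → mem=6 r[T1]=5 [RETRY]
15. LOAD T1 → mem=6 r[T1]=6 [LOAD]
16. CAS T1 → mem=7 r[T1]=6 [OK]
17. LOAD T1 → mem=7 r[T1]=7 [LOAD]
18. CAS T1 → mem=8 r[T1]=7 [OK]

counter = 8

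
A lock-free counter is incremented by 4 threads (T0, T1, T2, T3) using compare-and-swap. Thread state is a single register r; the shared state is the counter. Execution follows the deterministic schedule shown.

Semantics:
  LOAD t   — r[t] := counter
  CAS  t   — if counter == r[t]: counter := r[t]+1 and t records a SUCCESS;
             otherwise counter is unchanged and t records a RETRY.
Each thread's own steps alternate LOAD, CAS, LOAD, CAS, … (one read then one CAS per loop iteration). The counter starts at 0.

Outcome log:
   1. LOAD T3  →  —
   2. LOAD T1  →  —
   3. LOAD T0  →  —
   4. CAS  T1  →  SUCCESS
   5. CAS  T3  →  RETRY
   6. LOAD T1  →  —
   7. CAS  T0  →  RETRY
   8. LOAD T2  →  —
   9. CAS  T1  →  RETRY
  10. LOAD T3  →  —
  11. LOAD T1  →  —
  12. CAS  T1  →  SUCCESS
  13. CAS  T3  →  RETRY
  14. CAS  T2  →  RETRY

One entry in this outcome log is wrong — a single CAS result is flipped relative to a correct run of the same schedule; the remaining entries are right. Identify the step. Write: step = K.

Re-executing:
   1) LOAD T3:  M=0  r_T3=0
   2) LOAD T1:  M=0  r_T1=0
   3) LOAD T0:  M=0  r_T0=0
   4) CAS  T1:  M=1  r_T1=0 ✓
   5) CAS  T3:  M=1  r_T3=0 ✗
   6) LOAD T1:  M=1  r_T1=1
   7) CAS  T0:  M=1  r_T0=0 ✗
   8) LOAD T2:  M=1  r_T2=1
   9) CAS  T1:  M=2  r_T1=1 ✓
  10) LOAD T3:  M=2  r_T3=2
  11) LOAD T1:  M=2  r_T1=2
  12) CAS  T1:  M=3  r_T1=2 ✓
  13) CAS  T3:  M=3  r_T3=2 ✗
  14) CAS  T2:  M=3  r_T2=1 ✗
Flip is step 9.

step = 9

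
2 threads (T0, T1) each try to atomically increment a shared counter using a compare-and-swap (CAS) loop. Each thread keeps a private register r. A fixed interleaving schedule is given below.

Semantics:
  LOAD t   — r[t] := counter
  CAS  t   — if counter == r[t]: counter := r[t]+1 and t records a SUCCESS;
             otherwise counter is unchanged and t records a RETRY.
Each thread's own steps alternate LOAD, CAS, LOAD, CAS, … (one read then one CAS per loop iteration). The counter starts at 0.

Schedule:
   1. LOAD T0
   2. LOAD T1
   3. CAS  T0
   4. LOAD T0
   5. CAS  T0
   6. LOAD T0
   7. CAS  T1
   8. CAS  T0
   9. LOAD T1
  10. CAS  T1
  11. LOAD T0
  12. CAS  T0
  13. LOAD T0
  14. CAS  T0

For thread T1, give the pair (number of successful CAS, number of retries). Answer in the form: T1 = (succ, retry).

T1 = (1, 1)

T0 LOAD — after: cnt=0, r=0 — load
T1 LOAD — after: cnt=0, r=0 — load
T0 CAS — after: cnt=1, r=0 — ok
T0 LOAD — after: cnt=1, r=1 — load
T0 CAS — after: cnt=2, r=1 — ok
T0 LOAD — after: cnt=2, r=2 — load
T1 CAS — after: cnt=2, r=0 — retry
T0 CAS — after: cnt=3, r=2 — ok
T1 LOAD — after: cnt=3, r=3 — load
T1 CAS — after: cnt=4, r=3 — ok
T0 LOAD — after: cnt=4, r=4 — load
T0 CAS — after: cnt=5, r=4 — ok
T0 LOAD — after: cnt=5, r=5 — load
T0 CAS — after: cnt=6, r=5 — ok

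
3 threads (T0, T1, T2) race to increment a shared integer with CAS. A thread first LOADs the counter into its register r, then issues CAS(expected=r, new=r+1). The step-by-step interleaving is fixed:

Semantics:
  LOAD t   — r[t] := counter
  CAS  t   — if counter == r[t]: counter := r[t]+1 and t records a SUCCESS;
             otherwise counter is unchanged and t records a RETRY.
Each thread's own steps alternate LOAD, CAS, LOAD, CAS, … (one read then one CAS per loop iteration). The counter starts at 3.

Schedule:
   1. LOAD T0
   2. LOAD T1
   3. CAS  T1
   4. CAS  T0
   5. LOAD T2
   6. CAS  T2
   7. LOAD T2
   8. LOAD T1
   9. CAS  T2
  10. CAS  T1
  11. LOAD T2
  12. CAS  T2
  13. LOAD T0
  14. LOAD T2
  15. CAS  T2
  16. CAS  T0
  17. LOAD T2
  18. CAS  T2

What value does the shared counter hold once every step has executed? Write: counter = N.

#1 T0 reads 3
#2 T1 reads 3
#3 T1 CAS(3→4) writes; counter now 4
#4 T0 CAS(3→4) fails; counter now 4
#5 T2 reads 4
#6 T2 CAS(4→5) writes; counter now 5
#7 T2 reads 5
#8 T1 reads 5
#9 T2 CAS(5→6) writes; counter now 6
#10 T1 CAS(5→6) fails; counter now 6
#11 T2 reads 6
#12 T2 CAS(6→7) writes; counter now 7
#13 T0 reads 7
#14 T2 reads 7
#15 T2 CAS(7→8) writes; counter now 8
#16 T0 CAS(7→8) fails; counter now 8
#17 T2 reads 8
#18 T2 CAS(8→9) writes; counter now 9

counter = 9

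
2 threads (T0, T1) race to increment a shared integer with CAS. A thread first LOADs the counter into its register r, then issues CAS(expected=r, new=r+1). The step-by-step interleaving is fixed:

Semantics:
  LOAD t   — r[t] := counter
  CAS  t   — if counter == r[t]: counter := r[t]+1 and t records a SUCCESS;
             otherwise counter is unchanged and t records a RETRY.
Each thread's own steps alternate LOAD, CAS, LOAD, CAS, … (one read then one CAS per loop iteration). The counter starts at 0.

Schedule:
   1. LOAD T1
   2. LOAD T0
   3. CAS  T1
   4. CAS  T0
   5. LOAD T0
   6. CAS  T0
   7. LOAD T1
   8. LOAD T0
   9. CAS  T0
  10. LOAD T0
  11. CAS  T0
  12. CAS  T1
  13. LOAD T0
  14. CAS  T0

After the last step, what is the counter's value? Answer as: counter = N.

counter = 5

#1 T1 reads 0
#2 T0 reads 0
#3 T1 CAS(0→1) writes; counter now 1
#4 T0 CAS(0→1) fails; counter now 1
#5 T0 reads 1
#6 T0 CAS(1→2) writes; counter now 2
#7 T1 reads 2
#8 T0 reads 2
#9 T0 CAS(2→3) writes; counter now 3
#10 T0 reads 3
#11 T0 CAS(3→4) writes; counter now 4
#12 T1 CAS(2→3) fails; counter now 4
#13 T0 reads 4
#14 T0 CAS(4→5) writes; counter now 5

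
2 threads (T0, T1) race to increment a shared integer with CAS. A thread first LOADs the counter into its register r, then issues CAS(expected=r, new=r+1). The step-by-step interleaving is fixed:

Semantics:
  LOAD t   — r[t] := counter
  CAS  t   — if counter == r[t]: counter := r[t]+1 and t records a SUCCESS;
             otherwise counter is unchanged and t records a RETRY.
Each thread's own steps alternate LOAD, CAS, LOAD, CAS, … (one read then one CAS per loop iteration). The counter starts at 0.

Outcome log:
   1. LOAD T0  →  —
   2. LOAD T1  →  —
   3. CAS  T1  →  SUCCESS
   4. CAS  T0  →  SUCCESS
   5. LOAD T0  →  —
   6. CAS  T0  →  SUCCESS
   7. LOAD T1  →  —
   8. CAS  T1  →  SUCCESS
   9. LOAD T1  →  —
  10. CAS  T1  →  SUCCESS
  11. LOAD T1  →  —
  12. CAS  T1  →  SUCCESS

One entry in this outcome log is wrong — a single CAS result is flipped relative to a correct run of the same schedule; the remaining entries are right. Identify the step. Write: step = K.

step = 4

Reference trace:
   1) LOAD T0:  M=0  r_T0=0
   2) LOAD T1:  M=0  r_T1=0
   3) CAS  T1:  M=1  r_T1=0 ✓
   4) CAS  T0:  M=1  r_T0=0 ✗
   5) LOAD T0:  M=1  r_T0=1
   6) CAS  T0:  M=2  r_T0=1 ✓
   7) LOAD T1:  M=2  r_T1=2
   8) CAS  T1:  M=3  r_T1=2 ✓
   9) LOAD T1:  M=3  r_T1=3
  10) CAS  T1:  M=4  r_T1=3 ✓
  11) LOAD T1:  M=4  r_T1=4
  12) CAS  T1:  M=5  r_T1=4 ✓
Mismatch at 4.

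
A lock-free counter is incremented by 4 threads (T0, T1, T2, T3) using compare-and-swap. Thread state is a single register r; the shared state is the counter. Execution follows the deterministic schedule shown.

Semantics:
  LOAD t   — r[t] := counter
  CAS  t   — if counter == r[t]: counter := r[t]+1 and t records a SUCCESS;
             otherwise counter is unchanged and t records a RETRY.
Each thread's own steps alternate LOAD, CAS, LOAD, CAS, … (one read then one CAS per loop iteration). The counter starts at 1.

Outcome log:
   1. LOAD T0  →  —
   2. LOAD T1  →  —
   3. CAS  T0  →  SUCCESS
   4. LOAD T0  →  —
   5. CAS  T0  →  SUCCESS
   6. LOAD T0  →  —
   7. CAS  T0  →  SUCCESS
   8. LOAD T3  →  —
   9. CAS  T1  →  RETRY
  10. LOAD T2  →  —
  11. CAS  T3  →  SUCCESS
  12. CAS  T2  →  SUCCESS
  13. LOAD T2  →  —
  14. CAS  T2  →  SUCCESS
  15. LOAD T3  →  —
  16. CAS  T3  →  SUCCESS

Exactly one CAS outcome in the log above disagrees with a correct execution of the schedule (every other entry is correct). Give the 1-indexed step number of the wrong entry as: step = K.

step = 12

Re-executing:
[1] T0.load  rd  (counter 1, T0.r 1)
[2] T1.load  rd  (counter 1, T1.r 1)
[3] T0.cas  hit  (counter 2, T0.r 1)
[4] T0.load  rd  (counter 2, T0.r 2)
[5] T0.cas  hit  (counter 3, T0.r 2)
[6] T0.load  rd  (counter 3, T0.r 3)
[7] T0.cas  hit  (counter 4, T0.r 3)
[8] T3.load  rd  (counter 4, T3.r 4)
[9] T1.cas  miss  (counter 4, T1.r 1)
[10] T2.load  rd  (counter 4, T2.r 4)
[11] T3.cas  hit  (counter 5, T3.r 4)
[12] T2.cas  miss  (counter 5, T2.r 4)
[13] T2.load  rd  (counter 5, T2.r 5)
[14] T2.cas  hit  (counter 6, T2.r 5)
[15] T3.load  rd  (counter 6, T3.r 6)
[16] T3.cas  hit  (counter 7, T3.r 6)
Flip is step 12.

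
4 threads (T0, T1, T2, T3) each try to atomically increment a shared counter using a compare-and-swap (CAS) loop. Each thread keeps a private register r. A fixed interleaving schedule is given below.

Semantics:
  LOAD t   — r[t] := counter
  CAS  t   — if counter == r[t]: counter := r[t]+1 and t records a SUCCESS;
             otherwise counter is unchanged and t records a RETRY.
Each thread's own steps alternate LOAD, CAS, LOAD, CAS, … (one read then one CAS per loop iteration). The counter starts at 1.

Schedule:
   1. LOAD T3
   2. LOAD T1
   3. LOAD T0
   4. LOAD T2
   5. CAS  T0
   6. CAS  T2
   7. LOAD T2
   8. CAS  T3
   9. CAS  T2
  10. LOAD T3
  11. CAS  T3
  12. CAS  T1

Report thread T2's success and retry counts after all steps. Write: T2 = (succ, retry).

T2 = (1, 1)

1. LOAD T3 → mem=1 r[T3]=1 [LOAD]
2. LOAD T1 → mem=1 r[T1]=1 [LOAD]
3. LOAD T0 → mem=1 r[T0]=1 [LOAD]
4. LOAD T2 → mem=1 r[T2]=1 [LOAD]
5. CAS T0 → mem=2 r[T0]=1 [OK]
6. CAS T2 → mem=2 r[T2]=1 [RETRY]
7. LOAD T2 → mem=2 r[T2]=2 [LOAD]
8. CAS T3 → mem=2 r[T3]=1 [RETRY]
9. CAS T2 → mem=3 r[T2]=2 [OK]
10. LOAD T3 → mem=3 r[T3]=3 [LOAD]
11. CAS T3 → mem=4 r[T3]=3 [OK]
12. CAS T1 → mem=4 r[T1]=1 [RETRY]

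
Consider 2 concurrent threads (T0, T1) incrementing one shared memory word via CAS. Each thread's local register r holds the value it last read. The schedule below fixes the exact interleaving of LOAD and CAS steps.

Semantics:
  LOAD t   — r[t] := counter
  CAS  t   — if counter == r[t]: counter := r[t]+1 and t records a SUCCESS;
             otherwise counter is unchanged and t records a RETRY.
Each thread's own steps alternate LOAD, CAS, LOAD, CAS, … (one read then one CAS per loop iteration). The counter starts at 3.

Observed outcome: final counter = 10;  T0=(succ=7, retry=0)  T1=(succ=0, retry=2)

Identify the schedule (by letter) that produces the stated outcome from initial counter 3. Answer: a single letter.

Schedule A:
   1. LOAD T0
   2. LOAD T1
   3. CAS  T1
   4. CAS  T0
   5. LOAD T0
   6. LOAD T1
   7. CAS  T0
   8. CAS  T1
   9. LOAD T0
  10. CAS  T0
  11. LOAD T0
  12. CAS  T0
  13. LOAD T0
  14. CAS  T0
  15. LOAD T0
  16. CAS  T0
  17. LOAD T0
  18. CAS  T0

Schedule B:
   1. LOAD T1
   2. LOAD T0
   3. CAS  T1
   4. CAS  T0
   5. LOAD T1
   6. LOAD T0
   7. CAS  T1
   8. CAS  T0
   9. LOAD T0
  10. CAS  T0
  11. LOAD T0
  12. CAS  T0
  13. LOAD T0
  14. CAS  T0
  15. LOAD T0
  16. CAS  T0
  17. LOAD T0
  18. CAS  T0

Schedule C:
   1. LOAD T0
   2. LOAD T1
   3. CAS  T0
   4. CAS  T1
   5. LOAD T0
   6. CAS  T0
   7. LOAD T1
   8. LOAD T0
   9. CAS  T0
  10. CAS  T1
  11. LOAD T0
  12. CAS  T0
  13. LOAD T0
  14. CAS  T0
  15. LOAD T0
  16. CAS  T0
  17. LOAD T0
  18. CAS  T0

C

Simulating candidate C:
1. LOAD T0 → mem=3 r[T0]=3 [LOAD]
2. LOAD T1 → mem=3 r[T1]=3 [LOAD]
3. CAS T0 → mem=4 r[T0]=3 [OK]
4. CAS T1 → mem=4 r[T1]=3 [RETRY]
5. LOAD T0 → mem=4 r[T0]=4 [LOAD]
6. CAS T0 → mem=5 r[T0]=4 [OK]
7. LOAD T1 → mem=5 r[T1]=5 [LOAD]
8. LOAD T0 → mem=5 r[T0]=5 [LOAD]
9. CAS T0 → mem=6 r[T0]=5 [OK]
10. CAS T1 → mem=6 r[T1]=5 [RETRY]
11. LOAD T0 → mem=6 r[T0]=6 [LOAD]
12. CAS T0 → mem=7 r[T0]=6 [OK]
13. LOAD T0 → mem=7 r[T0]=7 [LOAD]
14. CAS T0 → mem=8 r[T0]=7 [OK]
15. LOAD T0 → mem=8 r[T0]=8 [LOAD]
16. CAS T0 → mem=9 r[T0]=8 [OK]
17. LOAD T0 → mem=9 r[T0]=9 [LOAD]
18. CAS T0 → mem=10 r[T0]=9 [OK]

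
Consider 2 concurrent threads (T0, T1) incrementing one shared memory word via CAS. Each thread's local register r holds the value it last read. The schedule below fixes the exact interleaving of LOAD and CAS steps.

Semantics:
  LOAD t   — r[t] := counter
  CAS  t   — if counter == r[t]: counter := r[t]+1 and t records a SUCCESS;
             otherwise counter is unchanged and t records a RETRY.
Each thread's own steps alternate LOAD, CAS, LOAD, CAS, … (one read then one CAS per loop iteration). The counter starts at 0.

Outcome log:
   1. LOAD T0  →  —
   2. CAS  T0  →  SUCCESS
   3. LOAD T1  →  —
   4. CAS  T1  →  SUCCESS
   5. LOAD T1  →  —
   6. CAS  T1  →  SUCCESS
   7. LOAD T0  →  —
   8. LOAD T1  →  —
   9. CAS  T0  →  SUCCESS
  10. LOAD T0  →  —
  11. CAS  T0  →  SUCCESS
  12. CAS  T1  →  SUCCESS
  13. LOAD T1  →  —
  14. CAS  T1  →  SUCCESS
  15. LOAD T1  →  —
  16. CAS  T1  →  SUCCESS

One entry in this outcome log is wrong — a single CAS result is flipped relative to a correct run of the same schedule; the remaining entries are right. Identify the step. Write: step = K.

Correct run:
step 1: T0 LOAD ⇒ load; ctr=0 reg=0
step 2: T0 CAS ⇒ ok; ctr=1 reg=0
step 3: T1 LOAD ⇒ load; ctr=1 reg=1
step 4: T1 CAS ⇒ ok; ctr=2 reg=1
step 5: T1 LOAD ⇒ load; ctr=2 reg=2
step 6: T1 CAS ⇒ ok; ctr=3 reg=2
step 7: T0 LOAD ⇒ load; ctr=3 reg=3
step 8: T1 LOAD ⇒ load; ctr=3 reg=3
step 9: T0 CAS ⇒ ok; ctr=4 reg=3
step 10: T0 LOAD ⇒ load; ctr=4 reg=4
step 11: T0 CAS ⇒ ok; ctr=5 reg=4
step 12: T1 CAS ⇒ retry; ctr=5 reg=3
step 13: T1 LOAD ⇒ load; ctr=5 reg=5
step 14: T1 CAS ⇒ ok; ctr=6 reg=5
step 15: T1 LOAD ⇒ load; ctr=6 reg=6
step 16: T1 CAS ⇒ ok; ctr=7 reg=6
Mismatch at 12.

step = 12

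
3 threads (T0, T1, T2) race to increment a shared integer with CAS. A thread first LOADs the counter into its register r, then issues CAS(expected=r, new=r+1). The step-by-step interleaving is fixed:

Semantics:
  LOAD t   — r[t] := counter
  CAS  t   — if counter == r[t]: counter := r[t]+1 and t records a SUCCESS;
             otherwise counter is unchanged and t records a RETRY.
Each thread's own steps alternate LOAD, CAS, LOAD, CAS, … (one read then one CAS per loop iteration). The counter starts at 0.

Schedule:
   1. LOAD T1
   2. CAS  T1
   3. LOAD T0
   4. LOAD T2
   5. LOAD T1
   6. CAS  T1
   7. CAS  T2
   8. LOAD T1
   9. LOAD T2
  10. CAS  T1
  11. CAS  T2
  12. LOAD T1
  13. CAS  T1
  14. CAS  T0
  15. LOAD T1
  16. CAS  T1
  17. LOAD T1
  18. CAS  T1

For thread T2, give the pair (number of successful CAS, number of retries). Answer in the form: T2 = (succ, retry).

T2 = (0, 2)

   1) LOAD T1:  M=0  r_T1=0
   2) CAS  T1:  M=1  r_T1=0 ✓
   3) LOAD T0:  M=1  r_T0=1
   4) LOAD T2:  M=1  r_T2=1
   5) LOAD T1:  M=1  r_T1=1
   6) CAS  T1:  M=2  r_T1=1 ✓
   7) CAS  T2:  M=2  r_T2=1 ✗
   8) LOAD T1:  M=2  r_T1=2
   9) LOAD T2:  M=2  r_T2=2
  10) CAS  T1:  M=3  r_T1=2 ✓
  11) CAS  T2:  M=3  r_T2=2 ✗
  12) LOAD T1:  M=3  r_T1=3
  13) CAS  T1:  M=4  r_T1=3 ✓
  14) CAS  T0:  M=4  r_T0=1 ✗
  15) LOAD T1:  M=4  r_T1=4
  16) CAS  T1:  M=5  r_T1=4 ✓
  17) LOAD T1:  M=5  r_T1=5
  18) CAS  T1:  M=6  r_T1=5 ✓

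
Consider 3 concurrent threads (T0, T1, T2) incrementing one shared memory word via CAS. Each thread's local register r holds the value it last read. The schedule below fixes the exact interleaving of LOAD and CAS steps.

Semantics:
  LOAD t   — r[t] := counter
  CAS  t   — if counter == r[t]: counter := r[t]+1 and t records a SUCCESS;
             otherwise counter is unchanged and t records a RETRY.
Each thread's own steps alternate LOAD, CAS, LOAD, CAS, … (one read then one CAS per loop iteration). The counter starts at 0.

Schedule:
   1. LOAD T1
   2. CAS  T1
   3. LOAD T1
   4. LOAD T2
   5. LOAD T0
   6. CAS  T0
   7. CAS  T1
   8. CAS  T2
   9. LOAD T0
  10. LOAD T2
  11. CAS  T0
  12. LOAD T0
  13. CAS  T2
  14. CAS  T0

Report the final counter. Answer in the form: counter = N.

counter = 4

T1 LOAD — after: cnt=0, r=0 — load
T1 CAS — after: cnt=1, r=0 — ok
T1 LOAD — after: cnt=1, r=1 — load
T2 LOAD — after: cnt=1, r=1 — load
T0 LOAD — after: cnt=1, r=1 — load
T0 CAS — after: cnt=2, r=1 — ok
T1 CAS — after: cnt=2, r=1 — retry
T2 CAS — after: cnt=2, r=1 — retry
T0 LOAD — after: cnt=2, r=2 — load
T2 LOAD — after: cnt=2, r=2 — load
T0 CAS — after: cnt=3, r=2 — ok
T0 LOAD — after: cnt=3, r=3 — load
T2 CAS — after: cnt=3, r=2 — retry
T0 CAS — after: cnt=4, r=3 — ok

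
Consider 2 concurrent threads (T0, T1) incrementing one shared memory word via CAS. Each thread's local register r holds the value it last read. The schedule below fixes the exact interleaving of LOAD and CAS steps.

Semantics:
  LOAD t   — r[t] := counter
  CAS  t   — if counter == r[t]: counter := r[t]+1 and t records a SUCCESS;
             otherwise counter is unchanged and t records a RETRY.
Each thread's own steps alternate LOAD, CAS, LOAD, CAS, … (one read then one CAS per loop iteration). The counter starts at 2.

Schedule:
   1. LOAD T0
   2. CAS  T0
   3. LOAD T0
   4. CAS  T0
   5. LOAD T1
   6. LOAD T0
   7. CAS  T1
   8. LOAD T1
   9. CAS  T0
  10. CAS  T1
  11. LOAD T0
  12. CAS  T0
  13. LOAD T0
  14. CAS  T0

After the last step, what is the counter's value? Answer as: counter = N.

[1] T0.load  rd  (counter 2, T0.r 2)
[2] T0.cas  hit  (counter 3, T0.r 2)
[3] T0.load  rd  (counter 3, T0.r 3)
[4] T0.cas  hit  (counter 4, T0.r 3)
[5] T1.load  rd  (counter 4, T1.r 4)
[6] T0.load  rd  (counter 4, T0.r 4)
[7] T1.cas  hit  (counter 5, T1.r 4)
[8] T1.load  rd  (counter 5, T1.r 5)
[9] T0.cas  miss  (counter 5, T0.r 4)
[10] T1.cas  hit  (counter 6, T1.r 5)
[11] T0.load  rd  (counter 6, T0.r 6)
[12] T0.cas  hit  (counter 7, T0.r 6)
[13] T0.load  rd  (counter 7, T0.r 7)
[14] T0.cas  hit  (counter 8, T0.r 7)

counter = 8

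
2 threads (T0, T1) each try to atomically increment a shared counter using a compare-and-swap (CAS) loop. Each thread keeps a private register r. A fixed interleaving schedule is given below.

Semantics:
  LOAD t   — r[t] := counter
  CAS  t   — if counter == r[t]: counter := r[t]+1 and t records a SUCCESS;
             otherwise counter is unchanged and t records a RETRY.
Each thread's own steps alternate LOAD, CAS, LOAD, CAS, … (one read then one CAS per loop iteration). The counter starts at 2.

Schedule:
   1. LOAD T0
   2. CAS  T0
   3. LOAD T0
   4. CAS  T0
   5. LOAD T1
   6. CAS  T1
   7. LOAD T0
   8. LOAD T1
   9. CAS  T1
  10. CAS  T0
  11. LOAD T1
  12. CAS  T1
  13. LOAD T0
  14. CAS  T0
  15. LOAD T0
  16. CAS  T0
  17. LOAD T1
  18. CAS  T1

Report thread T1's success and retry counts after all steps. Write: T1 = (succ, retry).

#1 T0 reads 2
#2 T0 CAS(2→3) writes; counter now 3
#3 T0 reads 3
#4 T0 CAS(3→4) writes; counter now 4
#5 T1 reads 4
#6 T1 CAS(4→5) writes; counter now 5
#7 T0 reads 5
#8 T1 reads 5
#9 T1 CAS(5→6) writes; counter now 6
#10 T0 CAS(5→6) fails; counter now 6
#11 T1 reads 6
#12 T1 CAS(6→7) writes; counter now 7
#13 T0 reads 7
#14 T0 CAS(7→8) writes; counter now 8
#15 T0 reads 8
#16 T0 CAS(8→9) writes; counter now 9
#17 T1 reads 9
#18 T1 CAS(9→10) writes; counter now 10

T1 = (4, 0)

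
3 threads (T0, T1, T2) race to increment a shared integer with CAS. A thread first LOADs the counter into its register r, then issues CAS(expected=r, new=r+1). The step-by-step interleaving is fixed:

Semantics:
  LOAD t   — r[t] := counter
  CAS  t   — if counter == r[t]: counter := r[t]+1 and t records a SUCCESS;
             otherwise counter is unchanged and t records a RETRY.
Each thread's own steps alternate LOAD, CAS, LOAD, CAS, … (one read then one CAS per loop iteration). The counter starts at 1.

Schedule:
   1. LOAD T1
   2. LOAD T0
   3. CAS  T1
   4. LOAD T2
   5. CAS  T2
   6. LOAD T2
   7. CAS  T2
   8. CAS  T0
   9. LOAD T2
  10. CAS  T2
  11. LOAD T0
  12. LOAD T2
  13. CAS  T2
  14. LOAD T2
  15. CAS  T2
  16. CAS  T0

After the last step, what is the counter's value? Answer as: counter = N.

#1 T1 reads 1
#2 T0 reads 1
#3 T1 CAS(1→2) writes; counter now 2
#4 T2 reads 2
#5 T2 CAS(2→3) writes; counter now 3
#6 T2 reads 3
#7 T2 CAS(3→4) writes; counter now 4
#8 T0 CAS(1→2) fails; counter now 4
#9 T2 reads 4
#10 T2 CAS(4→5) writes; counter now 5
#11 T0 reads 5
#12 T2 reads 5
#13 T2 CAS(5→6) writes; counter now 6
#14 T2 reads 6
#15 T2 CAS(6→7) writes; counter now 7
#16 T0 CAS(5→6) fails; counter now 7

counter = 7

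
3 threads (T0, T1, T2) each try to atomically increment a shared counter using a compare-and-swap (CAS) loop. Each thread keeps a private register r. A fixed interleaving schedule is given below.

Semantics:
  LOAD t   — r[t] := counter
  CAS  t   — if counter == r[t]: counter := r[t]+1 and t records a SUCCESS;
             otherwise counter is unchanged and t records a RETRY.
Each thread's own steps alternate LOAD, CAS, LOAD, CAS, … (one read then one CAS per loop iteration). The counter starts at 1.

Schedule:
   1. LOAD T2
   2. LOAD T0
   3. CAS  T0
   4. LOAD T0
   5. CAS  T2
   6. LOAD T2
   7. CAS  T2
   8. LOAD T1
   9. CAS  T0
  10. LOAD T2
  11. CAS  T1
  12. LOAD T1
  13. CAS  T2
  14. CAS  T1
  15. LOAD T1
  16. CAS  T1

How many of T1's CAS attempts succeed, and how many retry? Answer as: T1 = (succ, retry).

#1 T2 reads 1
#2 T0 reads 1
#3 T0 CAS(1→2) writes; counter now 2
#4 T0 reads 2
#5 T2 CAS(1→2) fails; counter now 2
#6 T2 reads 2
#7 T2 CAS(2→3) writes; counter now 3
#8 T1 reads 3
#9 T0 CAS(2→3) fails; counter now 3
#10 T2 reads 3
#11 T1 CAS(3→4) writes; counter now 4
#12 T1 reads 4
#13 T2 CAS(3→4) fails; counter now 4
#14 T1 CAS(4→5) writes; counter now 5
#15 T1 reads 5
#16 T1 CAS(5→6) writes; counter now 6

T1 = (3, 0)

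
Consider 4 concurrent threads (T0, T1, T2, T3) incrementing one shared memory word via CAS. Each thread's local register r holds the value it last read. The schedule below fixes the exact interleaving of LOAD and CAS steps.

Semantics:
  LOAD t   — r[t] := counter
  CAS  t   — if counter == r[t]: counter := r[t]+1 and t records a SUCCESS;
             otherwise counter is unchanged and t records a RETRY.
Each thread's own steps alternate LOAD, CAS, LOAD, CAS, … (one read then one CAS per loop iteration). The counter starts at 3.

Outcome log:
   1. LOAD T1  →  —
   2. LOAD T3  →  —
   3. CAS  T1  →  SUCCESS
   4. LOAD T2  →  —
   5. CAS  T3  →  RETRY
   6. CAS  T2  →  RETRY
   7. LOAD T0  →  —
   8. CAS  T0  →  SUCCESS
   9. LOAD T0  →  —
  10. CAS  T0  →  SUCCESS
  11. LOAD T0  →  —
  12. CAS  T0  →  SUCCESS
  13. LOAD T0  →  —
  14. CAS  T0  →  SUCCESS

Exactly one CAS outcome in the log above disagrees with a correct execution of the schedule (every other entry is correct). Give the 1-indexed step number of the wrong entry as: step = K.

Correct run:
#1 T1 reads 3
#2 T3 reads 3
#3 T1 CAS(3→4) writes; counter now 4
#4 T2 reads 4
#5 T3 CAS(3→4) fails; counter now 4
#6 T2 CAS(4→5) writes; counter now 5
#7 T0 reads 5
#8 T0 CAS(5→6) writes; counter now 6
#9 T0 reads 6
#10 T0 CAS(6→7) writes; counter now 7
#11 T0 reads 7
#12 T0 CAS(7→8) writes; counter now 8
#13 T0 reads 8
#14 T0 CAS(8→9) writes; counter now 9
Flip is step 6.

step = 6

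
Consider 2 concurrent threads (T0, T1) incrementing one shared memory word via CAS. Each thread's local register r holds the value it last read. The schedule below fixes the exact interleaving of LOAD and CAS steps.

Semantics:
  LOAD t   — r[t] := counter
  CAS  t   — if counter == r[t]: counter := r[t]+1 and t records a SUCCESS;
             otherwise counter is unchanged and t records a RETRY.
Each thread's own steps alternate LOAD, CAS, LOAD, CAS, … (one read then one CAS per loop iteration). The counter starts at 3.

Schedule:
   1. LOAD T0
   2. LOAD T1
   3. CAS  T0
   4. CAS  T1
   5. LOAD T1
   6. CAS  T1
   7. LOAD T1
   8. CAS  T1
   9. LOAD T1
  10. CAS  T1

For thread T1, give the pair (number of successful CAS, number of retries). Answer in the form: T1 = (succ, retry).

T1 = (3, 1)

1. LOAD T0 → mem=3 r[T0]=3 [LOAD]
2. LOAD T1 → mem=3 r[T1]=3 [LOAD]
3. CAS T0 → mem=4 r[T0]=3 [OK]
4. CAS T1 → mem=4 r[T1]=3 [RETRY]
5. LOAD T1 → mem=4 r[T1]=4 [LOAD]
6. CAS T1 → mem=5 r[T1]=4 [OK]
7. LOAD T1 → mem=5 r[T1]=5 [LOAD]
8. CAS T1 → mem=6 r[T1]=5 [OK]
9. LOAD T1 → mem=6 r[T1]=6 [LOAD]
10. CAS T1 → mem=7 r[T1]=6 [OK]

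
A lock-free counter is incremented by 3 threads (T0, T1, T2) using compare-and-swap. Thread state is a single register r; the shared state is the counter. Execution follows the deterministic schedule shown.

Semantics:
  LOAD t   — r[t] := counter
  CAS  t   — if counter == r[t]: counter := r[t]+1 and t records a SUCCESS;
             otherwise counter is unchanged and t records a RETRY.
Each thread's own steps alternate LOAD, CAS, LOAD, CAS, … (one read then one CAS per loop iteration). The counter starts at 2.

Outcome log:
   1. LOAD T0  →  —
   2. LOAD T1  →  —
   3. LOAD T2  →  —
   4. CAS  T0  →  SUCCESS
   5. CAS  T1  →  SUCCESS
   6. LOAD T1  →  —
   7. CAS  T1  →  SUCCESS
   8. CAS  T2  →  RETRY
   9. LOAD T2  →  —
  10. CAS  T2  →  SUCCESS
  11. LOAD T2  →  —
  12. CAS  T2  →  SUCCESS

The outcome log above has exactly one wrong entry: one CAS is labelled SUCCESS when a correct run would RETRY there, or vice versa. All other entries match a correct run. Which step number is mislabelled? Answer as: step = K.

step = 5

Reference trace:
1. LOAD T0 → mem=2 r[T0]=2 [LOAD]
2. LOAD T1 → mem=2 r[T1]=2 [LOAD]
3. LOAD T2 → mem=2 r[T2]=2 [LOAD]
4. CAS T0 → mem=3 r[T0]=2 [OK]
5. CAS T1 → mem=3 r[T1]=2 [RETRY]
6. LOAD T1 → mem=3 r[T1]=3 [LOAD]
7. CAS T1 → mem=4 r[T1]=3 [OK]
8. CAS T2 → mem=4 r[T2]=2 [RETRY]
9. LOAD T2 → mem=4 r[T2]=4 [LOAD]
10. CAS T2 → mem=5 r[T2]=4 [OK]
11. LOAD T2 → mem=5 r[T2]=5 [LOAD]
12. CAS T2 → mem=6 r[T2]=5 [OK]
Flip is step 5.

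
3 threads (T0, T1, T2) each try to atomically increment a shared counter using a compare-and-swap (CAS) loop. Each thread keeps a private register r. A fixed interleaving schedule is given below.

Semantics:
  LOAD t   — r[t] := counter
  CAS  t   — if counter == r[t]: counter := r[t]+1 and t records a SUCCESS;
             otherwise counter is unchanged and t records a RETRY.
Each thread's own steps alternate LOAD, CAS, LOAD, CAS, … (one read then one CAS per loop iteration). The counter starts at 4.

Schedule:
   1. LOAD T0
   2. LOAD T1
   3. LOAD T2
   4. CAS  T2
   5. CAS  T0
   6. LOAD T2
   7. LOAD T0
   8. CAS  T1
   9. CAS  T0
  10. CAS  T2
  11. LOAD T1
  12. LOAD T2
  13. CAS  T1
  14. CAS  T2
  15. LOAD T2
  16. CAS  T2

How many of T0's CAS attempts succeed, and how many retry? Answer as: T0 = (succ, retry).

1. LOAD T0 → mem=4 r[T0]=4 [LOAD]
2. LOAD T1 → mem=4 r[T1]=4 [LOAD]
3. LOAD T2 → mem=4 r[T2]=4 [LOAD]
4. CAS T2 → mem=5 r[T2]=4 [OK]
5. CAS T0 → mem=5 r[T0]=4 [RETRY]
6. LOAD T2 → mem=5 r[T2]=5 [LOAD]
7. LOAD T0 → mem=5 r[T0]=5 [LOAD]
8. CAS T1 → mem=5 r[T1]=4 [RETRY]
9. CAS T0 → mem=6 r[T0]=5 [OK]
10. CAS T2 → mem=6 r[T2]=5 [RETRY]
11. LOAD T1 → mem=6 r[T1]=6 [LOAD]
12. LOAD T2 → mem=6 r[T2]=6 [LOAD]
13. CAS T1 → mem=7 r[T1]=6 [OK]
14. CAS T2 → mem=7 r[T2]=6 [RETRY]
15. LOAD T2 → mem=7 r[T2]=7 [LOAD]
16. CAS T2 → mem=8 r[T2]=7 [OK]

T0 = (1, 1)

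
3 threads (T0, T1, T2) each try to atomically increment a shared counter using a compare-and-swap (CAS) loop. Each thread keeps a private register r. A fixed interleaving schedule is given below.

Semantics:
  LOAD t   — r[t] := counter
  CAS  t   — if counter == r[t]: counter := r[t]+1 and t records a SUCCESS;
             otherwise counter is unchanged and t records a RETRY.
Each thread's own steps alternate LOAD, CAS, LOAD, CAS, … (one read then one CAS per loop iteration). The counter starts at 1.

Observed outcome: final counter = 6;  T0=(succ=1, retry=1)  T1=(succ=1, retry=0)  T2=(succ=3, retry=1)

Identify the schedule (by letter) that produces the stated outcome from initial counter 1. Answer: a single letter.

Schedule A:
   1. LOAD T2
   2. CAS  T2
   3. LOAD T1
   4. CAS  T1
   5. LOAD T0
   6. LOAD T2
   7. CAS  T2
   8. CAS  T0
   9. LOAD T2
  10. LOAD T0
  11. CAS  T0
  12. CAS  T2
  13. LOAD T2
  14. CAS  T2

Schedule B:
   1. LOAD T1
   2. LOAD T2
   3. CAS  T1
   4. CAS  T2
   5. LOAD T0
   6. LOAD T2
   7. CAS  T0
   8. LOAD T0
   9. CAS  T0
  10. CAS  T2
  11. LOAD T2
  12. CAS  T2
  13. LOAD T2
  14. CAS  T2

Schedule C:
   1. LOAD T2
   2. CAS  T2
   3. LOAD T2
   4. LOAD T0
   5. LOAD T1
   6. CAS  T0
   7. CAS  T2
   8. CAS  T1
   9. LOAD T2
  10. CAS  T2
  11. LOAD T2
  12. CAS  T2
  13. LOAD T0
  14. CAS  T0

A

Tracing schedule A:
1. LOAD T2 → mem=1 r[T2]=1 [LOAD]
2. CAS T2 → mem=2 r[T2]=1 [OK]
3. LOAD T1 → mem=2 r[T1]=2 [LOAD]
4. CAS T1 → mem=3 r[T1]=2 [OK]
5. LOAD T0 → mem=3 r[T0]=3 [LOAD]
6. LOAD T2 → mem=3 r[T2]=3 [LOAD]
7. CAS T2 → mem=4 r[T2]=3 [OK]
8. CAS T0 → mem=4 r[T0]=3 [RETRY]
9. LOAD T2 → mem=4 r[T2]=4 [LOAD]
10. LOAD T0 → mem=4 r[T0]=4 [LOAD]
11. CAS T0 → mem=5 r[T0]=4 [OK]
12. CAS T2 → mem=5 r[T2]=4 [RETRY]
13. LOAD T2 → mem=5 r[T2]=5 [LOAD]
14. CAS T2 → mem=6 r[T2]=5 [OK]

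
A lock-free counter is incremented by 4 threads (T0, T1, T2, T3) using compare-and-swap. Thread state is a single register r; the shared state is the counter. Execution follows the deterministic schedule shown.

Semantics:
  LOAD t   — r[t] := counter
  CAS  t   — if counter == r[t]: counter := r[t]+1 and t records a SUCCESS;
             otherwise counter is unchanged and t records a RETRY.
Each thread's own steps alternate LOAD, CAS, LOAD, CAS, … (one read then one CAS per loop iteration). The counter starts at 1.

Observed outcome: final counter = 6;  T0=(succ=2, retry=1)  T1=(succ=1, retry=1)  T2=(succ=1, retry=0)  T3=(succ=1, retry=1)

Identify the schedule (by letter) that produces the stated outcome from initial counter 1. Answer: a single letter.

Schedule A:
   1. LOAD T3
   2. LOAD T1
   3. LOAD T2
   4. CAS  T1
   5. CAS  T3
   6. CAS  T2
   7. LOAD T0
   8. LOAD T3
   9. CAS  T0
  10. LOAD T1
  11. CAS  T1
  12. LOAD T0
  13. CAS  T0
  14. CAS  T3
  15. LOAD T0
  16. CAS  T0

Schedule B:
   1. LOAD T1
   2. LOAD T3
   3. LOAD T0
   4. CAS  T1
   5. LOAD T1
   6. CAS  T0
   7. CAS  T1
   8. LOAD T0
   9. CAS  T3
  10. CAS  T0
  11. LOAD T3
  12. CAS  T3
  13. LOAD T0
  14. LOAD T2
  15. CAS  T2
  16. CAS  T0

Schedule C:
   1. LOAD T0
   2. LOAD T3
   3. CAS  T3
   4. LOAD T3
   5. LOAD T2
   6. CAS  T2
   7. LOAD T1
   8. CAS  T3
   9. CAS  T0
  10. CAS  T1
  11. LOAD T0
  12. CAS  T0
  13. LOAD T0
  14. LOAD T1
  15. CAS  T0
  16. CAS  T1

C

Run C:
#1 T0 reads 1
#2 T3 reads 1
#3 T3 CAS(1→2) writes; counter now 2
#4 T3 reads 2
#5 T2 reads 2
#6 T2 CAS(2→3) writes; counter now 3
#7 T1 reads 3
#8 T3 CAS(2→3) fails; counter now 3
#9 T0 CAS(1→2) fails; counter now 3
#10 T1 CAS(3→4) writes; counter now 4
#11 T0 reads 4
#12 T0 CAS(4→5) writes; counter now 5
#13 T0 reads 5
#14 T1 reads 5
#15 T0 CAS(5→6) writes; counter now 6
#16 T1 CAS(5→6) fails; counter now 6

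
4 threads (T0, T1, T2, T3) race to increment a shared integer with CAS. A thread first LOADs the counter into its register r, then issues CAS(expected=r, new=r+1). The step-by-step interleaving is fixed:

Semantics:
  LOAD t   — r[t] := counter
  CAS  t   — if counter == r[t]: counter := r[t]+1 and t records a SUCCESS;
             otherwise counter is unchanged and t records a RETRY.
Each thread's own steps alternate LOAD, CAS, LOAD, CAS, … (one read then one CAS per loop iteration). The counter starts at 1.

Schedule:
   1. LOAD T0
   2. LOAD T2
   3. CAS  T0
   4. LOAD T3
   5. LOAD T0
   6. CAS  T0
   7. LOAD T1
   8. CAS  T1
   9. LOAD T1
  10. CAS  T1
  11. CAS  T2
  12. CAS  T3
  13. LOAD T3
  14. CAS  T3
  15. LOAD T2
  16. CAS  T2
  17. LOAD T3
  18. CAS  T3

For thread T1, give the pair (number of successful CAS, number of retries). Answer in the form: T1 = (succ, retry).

T1 = (2, 0)

   1) LOAD T0:  M=1  r_T0=1
   2) LOAD T2:  M=1  r_T2=1
   3) CAS  T0:  M=2  r_T0=1 ✓
   4) LOAD T3:  M=2  r_T3=2
   5) LOAD T0:  M=2  r_T0=2
   6) CAS  T0:  M=3  r_T0=2 ✓
   7) LOAD T1:  M=3  r_T1=3
   8) CAS  T1:  M=4  r_T1=3 ✓
   9) LOAD T1:  M=4  r_T1=4
  10) CAS  T1:  M=5  r_T1=4 ✓
  11) CAS  T2:  M=5  r_T2=1 ✗
  12) CAS  T3:  M=5  r_T3=2 ✗
  13) LOAD T3:  M=5  r_T3=5
  14) CAS  T3:  M=6  r_T3=5 ✓
  15) LOAD T2:  M=6  r_T2=6
  16) CAS  T2:  M=7  r_T2=6 ✓
  17) LOAD T3:  M=7  r_T3=7
  18) CAS  T3:  M=8  r_T3=7 ✓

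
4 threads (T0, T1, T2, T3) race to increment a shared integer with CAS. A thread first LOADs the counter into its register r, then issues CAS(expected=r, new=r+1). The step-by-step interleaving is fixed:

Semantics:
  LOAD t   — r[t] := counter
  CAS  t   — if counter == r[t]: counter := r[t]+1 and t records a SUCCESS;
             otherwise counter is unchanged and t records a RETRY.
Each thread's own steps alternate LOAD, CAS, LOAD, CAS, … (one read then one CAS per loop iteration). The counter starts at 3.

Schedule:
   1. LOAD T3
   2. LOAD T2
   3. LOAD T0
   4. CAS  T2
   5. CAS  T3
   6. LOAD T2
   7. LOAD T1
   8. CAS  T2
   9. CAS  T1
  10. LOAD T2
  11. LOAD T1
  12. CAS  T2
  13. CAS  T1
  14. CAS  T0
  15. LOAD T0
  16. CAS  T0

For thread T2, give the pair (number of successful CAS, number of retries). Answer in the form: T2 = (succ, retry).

#1 T3 reads 3
#2 T2 reads 3
#3 T0 reads 3
#4 T2 CAS(3→4) writes; counter now 4
#5 T3 CAS(3→4) fails; counter now 4
#6 T2 reads 4
#7 T1 reads 4
#8 T2 CAS(4→5) writes; counter now 5
#9 T1 CAS(4→5) fails; counter now 5
#10 T2 reads 5
#11 T1 reads 5
#12 T2 CAS(5→6) writes; counter now 6
#13 T1 CAS(5→6) fails; counter now 6
#14 T0 CAS(3→4) fails; counter now 6
#15 T0 reads 6
#16 T0 CAS(6→7) writes; counter now 7

T2 = (3, 0)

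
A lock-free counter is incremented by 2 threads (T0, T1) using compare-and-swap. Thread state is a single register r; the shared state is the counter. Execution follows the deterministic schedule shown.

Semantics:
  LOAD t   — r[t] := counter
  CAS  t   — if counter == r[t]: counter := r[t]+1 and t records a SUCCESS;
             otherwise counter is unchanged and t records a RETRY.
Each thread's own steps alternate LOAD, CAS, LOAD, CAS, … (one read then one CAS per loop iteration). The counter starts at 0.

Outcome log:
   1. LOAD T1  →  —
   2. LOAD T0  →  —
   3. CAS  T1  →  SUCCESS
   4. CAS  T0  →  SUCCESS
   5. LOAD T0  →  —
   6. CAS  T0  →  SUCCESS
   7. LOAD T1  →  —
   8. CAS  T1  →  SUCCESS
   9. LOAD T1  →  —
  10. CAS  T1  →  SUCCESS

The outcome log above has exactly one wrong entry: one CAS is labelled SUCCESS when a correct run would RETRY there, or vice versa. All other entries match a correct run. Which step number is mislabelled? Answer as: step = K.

step = 4

Reference trace:
T1 LOAD — after: cnt=0, r=0 — load
T0 LOAD — after: cnt=0, r=0 — load
T1 CAS — after: cnt=1, r=0 — ok
T0 CAS — after: cnt=1, r=0 — retry
T0 LOAD — after: cnt=1, r=1 — load
T0 CAS — after: cnt=2, r=1 — ok
T1 LOAD — after: cnt=2, r=2 — load
T1 CAS — after: cnt=3, r=2 — ok
T1 LOAD — after: cnt=3, r=3 — load
T1 CAS — after: cnt=4, r=3 — ok
Mismatch at 4.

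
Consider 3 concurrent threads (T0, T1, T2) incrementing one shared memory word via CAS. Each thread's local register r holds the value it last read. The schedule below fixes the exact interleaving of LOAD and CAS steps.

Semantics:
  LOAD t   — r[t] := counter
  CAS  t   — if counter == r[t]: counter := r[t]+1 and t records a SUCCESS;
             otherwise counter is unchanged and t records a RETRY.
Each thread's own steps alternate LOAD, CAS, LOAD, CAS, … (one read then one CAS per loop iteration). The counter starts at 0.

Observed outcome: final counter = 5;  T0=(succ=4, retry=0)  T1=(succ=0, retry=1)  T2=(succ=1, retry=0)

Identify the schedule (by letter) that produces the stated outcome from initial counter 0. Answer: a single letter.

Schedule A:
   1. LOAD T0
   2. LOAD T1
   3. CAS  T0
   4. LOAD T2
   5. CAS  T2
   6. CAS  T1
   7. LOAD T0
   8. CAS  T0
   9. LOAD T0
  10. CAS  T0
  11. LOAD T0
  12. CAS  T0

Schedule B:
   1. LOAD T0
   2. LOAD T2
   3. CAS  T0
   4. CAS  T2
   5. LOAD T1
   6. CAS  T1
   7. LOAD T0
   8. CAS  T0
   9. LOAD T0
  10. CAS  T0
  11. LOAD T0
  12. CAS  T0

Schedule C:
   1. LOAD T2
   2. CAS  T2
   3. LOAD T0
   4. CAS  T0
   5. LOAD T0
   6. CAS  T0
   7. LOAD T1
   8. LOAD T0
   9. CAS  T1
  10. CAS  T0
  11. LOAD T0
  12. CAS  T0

Tracing schedule A:
step 1: T0 LOAD ⇒ load; ctr=0 reg=0
step 2: T1 LOAD ⇒ load; ctr=0 reg=0
step 3: T0 CAS ⇒ ok; ctr=1 reg=0
step 4: T2 LOAD ⇒ load; ctr=1 reg=1
step 5: T2 CAS ⇒ ok; ctr=2 reg=1
step 6: T1 CAS ⇒ retry; ctr=2 reg=0
step 7: T0 LOAD ⇒ load; ctr=2 reg=2
step 8: T0 CAS ⇒ ok; ctr=3 reg=2
step 9: T0 LOAD ⇒ load; ctr=3 reg=3
step 10: T0 CAS ⇒ ok; ctr=4 reg=3
step 11: T0 LOAD ⇒ load; ctr=4 reg=4
step 12: T0 CAS ⇒ ok; ctr=5 reg=4

A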